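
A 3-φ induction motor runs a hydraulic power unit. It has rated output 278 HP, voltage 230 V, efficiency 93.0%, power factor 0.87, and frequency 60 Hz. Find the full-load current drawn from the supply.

P_out = 278 × 746 = 207388 W
P_in = P_out / η = 207388 / 0.930 = 222998 W
I_L = P_in / (√3·V_L·cosφ) = 222998 / (1.732 × 230 × 0.87) = 643 A

643 A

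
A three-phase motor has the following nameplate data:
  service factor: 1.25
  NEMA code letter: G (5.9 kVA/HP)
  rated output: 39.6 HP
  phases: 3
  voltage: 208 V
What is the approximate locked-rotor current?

649 A

S_LR = 5.9 × 39.6 = 233.64 kVA
I_LR = S_LR/(√3·V_L) = 233640/(1.732×208) = 649 A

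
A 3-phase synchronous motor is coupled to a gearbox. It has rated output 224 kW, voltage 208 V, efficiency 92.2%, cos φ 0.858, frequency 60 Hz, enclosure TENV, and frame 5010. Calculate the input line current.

786 A

P_out = 224 kW = 224000 W
P_in = P_out / η = 224000 / 0.922 = 242950 W
I_L = P_in / (√3·V_L·cosφ) = 242950 / (1.732 × 208 × 0.858) = 786 A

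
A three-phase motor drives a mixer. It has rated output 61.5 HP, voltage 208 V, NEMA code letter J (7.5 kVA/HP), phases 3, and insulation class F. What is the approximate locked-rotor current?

1280 A

S_LR = 7.5 × 61.5 = 461.25 kVA
I_LR = S_LR/(√3·V_L) = 461250/(1.732×208) = 1280 A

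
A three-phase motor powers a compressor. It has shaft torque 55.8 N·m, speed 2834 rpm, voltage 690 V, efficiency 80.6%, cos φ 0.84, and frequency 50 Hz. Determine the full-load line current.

20.5 A

ω = 2π×2834/60 = 296.8 rad/s; P_out = τω = 55.8 × 296.8 = 16561 W
P_in = P_out / η = 16561 / 0.806 = 20547 W
I_L = P_in / (√3·V_L·cosφ) = 20547 / (1.732 × 690 × 0.84) = 20.5 A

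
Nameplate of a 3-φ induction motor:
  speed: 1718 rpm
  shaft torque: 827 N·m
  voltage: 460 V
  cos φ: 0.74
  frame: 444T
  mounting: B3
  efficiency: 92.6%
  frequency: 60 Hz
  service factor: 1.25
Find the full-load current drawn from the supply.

ω = 2π×1718/60 = 179.9 rad/s; P_out = τω = 827 × 179.9 = 148777 W
P_in = P_out / η = 148777 / 0.926 = 160666 W
I_L = P_in / (√3·V_L·cosφ) = 160666 / (1.732 × 460 × 0.74) = 273 A

273 A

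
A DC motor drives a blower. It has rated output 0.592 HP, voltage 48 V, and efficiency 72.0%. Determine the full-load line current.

P_out = 0.592 × 746 = 442 W
P_in = P_out / η = 442 / 0.720 = 614 W
I = P_in / V = 614 / 48 = 12.8 A

12.8 A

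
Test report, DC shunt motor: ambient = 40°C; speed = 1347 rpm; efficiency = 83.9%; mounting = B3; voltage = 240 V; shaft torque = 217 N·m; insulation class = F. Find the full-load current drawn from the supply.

152 A

ω = 2π×1347/60 = 141.1 rad/s; P_out = τω = 217 × 141.1 = 30619 W
P_in = P_out / η = 30619 / 0.839 = 36495 W
I = P_in / V = 36495 / 240 = 152 A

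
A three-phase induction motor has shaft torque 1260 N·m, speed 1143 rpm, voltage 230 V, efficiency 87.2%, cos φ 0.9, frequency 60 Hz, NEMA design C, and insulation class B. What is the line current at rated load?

ω = 2π×1143/60 = 119.7 rad/s; P_out = τω = 1260 × 119.7 = 150822 W
P_in = P_out / η = 150822 / 0.872 = 172961 W
I_L = P_in / (√3·V_L·cosφ) = 172961 / (1.732 × 230 × 0.9) = 482 A

482 A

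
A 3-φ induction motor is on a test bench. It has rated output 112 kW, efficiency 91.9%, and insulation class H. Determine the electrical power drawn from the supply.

P_out = 112000 W
P_in = P_out/η = 112000/0.919 = 121872 W = 122 kW

122 kW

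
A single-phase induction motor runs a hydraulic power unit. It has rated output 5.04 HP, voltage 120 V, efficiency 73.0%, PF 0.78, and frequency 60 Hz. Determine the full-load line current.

P_out = 5.04 × 746 = 3760 W
P_in = P_out / η = 3760 / 0.730 = 5151 W
I = P_in / (V·cosφ) = 5151 / (120 × 0.78) = 55 A

55 A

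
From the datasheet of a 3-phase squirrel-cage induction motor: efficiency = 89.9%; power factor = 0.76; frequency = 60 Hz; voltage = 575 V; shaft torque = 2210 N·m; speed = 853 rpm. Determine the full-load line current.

290 A

ω = 2π×853/60 = 89.33 rad/s; P_out = τω = 2210 × 89.33 = 197419 W
P_in = P_out / η = 197419 / 0.899 = 219598 W
I_L = P_in / (√3·V_L·cosφ) = 219598 / (1.732 × 575 × 0.76) = 290 A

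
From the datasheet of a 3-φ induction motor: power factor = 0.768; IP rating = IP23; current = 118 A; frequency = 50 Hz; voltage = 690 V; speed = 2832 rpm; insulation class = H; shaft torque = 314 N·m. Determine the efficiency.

ω = 2π × 2832/60 = 296.6 rad/s; P_out = τω = 314 × 296.6 = 93132 W
P_in = √3·V_L·I_L·cosφ = 1.732 × 690 × 118 × 0.768 = 108303 W
η = P_out / P_in = 93132 / 108303 = 0.860 = 86.0%

86.0 %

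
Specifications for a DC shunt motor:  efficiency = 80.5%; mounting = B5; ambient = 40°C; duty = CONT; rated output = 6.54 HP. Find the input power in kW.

P_out = 6.54 × 746 = 4879 W
P_in = P_out/η = 4879/0.805 = 6061 W = 6.06 kW

6.06 kW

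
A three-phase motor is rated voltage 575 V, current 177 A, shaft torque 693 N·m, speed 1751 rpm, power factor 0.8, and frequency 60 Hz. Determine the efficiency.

90.1 %

ω = 2π × 1751/60 = 183.4 rad/s; P_out = τω = 693 × 183.4 = 127096 W
P_in = √3·V_L·I_L·cosφ = 1.732 × 575 × 177 × 0.8 = 141019 W
η = P_out / P_in = 127096 / 141019 = 0.901 = 90.1%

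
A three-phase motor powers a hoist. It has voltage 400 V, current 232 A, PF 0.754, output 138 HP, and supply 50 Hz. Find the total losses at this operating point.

18200 W

P_in = √3·V·I·cosφ = 1.732×400×232×0.754 = 121190 W
P_out = 138×746 = 102948 W
Losses = P_in − P_out = 121190 − 102948 = 18242 W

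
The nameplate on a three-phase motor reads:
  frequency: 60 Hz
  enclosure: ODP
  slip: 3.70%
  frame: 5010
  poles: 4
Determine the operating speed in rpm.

n_s = 120f/p = 120×60/4 = 1800 rpm
n = n_s(1 − s) = 1800 × (1 − 0.037) = 1733 rpm

1733 rpm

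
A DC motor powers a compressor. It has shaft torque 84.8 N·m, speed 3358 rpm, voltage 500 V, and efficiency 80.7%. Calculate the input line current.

ω = 2π×3358/60 = 351.6 rad/s; P_out = τω = 84.8 × 351.6 = 29816 W
P_in = P_out / η = 29816 / 0.807 = 36947 W
I = P_in / V = 36947 / 500 = 73.9 A

73.9 A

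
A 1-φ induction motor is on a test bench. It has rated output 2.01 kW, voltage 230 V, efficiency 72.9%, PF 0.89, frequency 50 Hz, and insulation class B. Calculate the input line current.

13.5 A

P_out = 2.01 kW = 2010 W
P_in = P_out / η = 2010 / 0.729 = 2757 W
I = P_in / (V·cosφ) = 2757 / (230 × 0.89) = 13.5 A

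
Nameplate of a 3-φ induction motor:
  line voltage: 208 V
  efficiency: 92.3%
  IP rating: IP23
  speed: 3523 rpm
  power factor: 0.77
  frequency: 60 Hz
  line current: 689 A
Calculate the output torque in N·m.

P_in = √3·V·I·cosφ = 1.732 × 208 × 689 × 0.77 = 191127 W
P_out = η·P_in = 0.923 × 191127 = 176410 W
n = 3523 rpm
ω = 2π×3523/60 = 368.9 rad/s
τ = P_out/ω = 176410/368.9 = 478 N·m

478 N·m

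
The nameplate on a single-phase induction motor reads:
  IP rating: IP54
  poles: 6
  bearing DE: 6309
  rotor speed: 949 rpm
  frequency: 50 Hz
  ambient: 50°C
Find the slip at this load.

5.10 %

n_s = 120f/p = 120×50/6 = 1000 rpm
s = (n_s − n)/n_s = (1000 − 949)/1000 = 0.0510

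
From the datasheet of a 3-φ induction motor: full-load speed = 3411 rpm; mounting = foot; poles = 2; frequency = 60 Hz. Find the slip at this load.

5.25 %

n_s = 120f/p = 120×60/2 = 3600 rpm
s = (n_s − n)/n_s = (3600 − 3411)/3600 = 0.0525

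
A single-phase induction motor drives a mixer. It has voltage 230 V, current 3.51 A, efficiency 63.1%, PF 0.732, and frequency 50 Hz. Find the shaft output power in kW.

0.373 kW

P_in = V·I·cosφ = 230 × 3.51 × 0.732 = 591 W
P_out = η·P_in = 0.631 × 591 = 373 W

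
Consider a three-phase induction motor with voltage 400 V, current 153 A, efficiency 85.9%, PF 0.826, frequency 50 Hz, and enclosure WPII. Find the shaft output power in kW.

75.2 kW

P_in = √3·V·I·cosφ = 1.732 × 400 × 153 × 0.826 = 87555 W
P_out = η·P_in = 0.859 × 87555 = 75210 W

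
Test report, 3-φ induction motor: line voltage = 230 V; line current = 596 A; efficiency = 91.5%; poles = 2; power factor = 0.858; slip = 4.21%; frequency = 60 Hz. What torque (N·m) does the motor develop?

516 N·m

P_in = √3·V·I·cosφ = 1.732 × 230 × 596 × 0.858 = 203709 W
P_out = η·P_in = 0.915 × 203709 = 186394 W
n_s = 120×60/2 = 3600 rpm; n = 3600×(1−0.0421) = 3448 rpm
ω = 2π×3448/60 = 361.1 rad/s
τ = P_out/ω = 186394/361.1 = 516 N·m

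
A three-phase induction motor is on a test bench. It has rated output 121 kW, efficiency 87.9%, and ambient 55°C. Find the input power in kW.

P_out = 121000 W
P_in = P_out/η = 121000/0.879 = 137656 W = 138 kW

138 kW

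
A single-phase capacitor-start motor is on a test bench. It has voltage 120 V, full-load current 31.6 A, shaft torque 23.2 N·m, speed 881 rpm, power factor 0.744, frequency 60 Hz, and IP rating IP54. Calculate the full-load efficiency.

ω = 2π × 881/60 = 92.26 rad/s; P_out = τω = 23.2 × 92.26 = 2140 W
P_in = V·I·cosφ = 120 × 31.6 × 0.744 = 2821 W
η = P_out / P_in = 2140 / 2821 = 0.759 = 75.9%

75.9 %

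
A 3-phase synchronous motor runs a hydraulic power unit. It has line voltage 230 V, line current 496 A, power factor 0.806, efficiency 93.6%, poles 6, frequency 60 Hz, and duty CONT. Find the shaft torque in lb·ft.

P_in = √3·V·I·cosφ = 1.732 × 230 × 496 × 0.806 = 159255 W
P_out = η·P_in = 0.936 × 159255 = 149063 W
n = n_s = 120×60/6 = 1200 rpm (synchronous)
ω = 2π×1200/60 = 125.7 rad/s
τ = P_out/ω = 149063/125.7 = 1186 N·m
In lb·ft: 1186/1.356 = 875 lb·ft

875 lb·ft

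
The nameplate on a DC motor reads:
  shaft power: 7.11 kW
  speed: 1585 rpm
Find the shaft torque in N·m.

ω = 2π × 1585/60 = 166 rad/s
τ = P/ω = 7110/166 = 42.8 N·m

42.8 N·m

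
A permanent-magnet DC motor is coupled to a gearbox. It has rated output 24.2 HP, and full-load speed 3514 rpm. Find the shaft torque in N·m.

P_out = 24.2 × 746 = 18053 W
ω = 2π × 3514/60 = 368 rad/s
τ = P_out/ω = 18053/368 = 49.1 N·m

49.1 N·m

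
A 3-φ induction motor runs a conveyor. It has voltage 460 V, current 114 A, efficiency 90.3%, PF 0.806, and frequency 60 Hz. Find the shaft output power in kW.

P_in = √3·V·I·cosφ = 1.732 × 460 × 114 × 0.806 = 73206 W
P_out = η·P_in = 0.903 × 73206 = 66105 W

66.1 kW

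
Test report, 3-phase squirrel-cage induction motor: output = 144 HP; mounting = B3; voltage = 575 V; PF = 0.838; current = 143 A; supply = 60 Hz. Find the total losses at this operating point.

11.9 kW

P_in = √3·V·I·cosφ = 1.732×575×143×0.838 = 119343 W
P_out = 144×746 = 107424 W
Losses = P_in − P_out = 119343 − 107424 = 11919 W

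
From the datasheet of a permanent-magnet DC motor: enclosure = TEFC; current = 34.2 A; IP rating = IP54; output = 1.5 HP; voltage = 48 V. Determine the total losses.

523 W

P_in = V·I = 48×34.2 = 1642 W
P_out = 1.5×746 = 1119 W
Losses = P_in − P_out = 1642 − 1119 = 523 W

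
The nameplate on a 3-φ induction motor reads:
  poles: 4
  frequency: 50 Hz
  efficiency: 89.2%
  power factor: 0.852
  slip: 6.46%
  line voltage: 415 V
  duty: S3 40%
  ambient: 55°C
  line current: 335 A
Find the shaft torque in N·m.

P_in = √3·V·I·cosφ = 1.732 × 415 × 335 × 0.852 = 205154 W
P_out = η·P_in = 0.892 × 205154 = 182997 W
n_s = 120×50/4 = 1500 rpm; n = 1500×(1−0.0646) = 1403 rpm
ω = 2π×1403/60 = 146.9 rad/s
τ = P_out/ω = 182997/146.9 = 1250 N·m

1250 N·m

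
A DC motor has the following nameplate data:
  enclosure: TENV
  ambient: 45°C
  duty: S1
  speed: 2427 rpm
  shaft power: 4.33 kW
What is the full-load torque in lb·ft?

12.6 lb·ft

ω = 2π × 2427/60 = 254.2 rad/s
τ = P/ω = 4330/254.2 = 17.03 N·m
In lb·ft: 17.03/1.356 = 12.6 lb·ft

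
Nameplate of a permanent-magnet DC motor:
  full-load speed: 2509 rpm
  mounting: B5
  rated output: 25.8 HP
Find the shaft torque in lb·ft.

P_out = 25.8 × 746 = 19247 W
ω = 2π × 2509/60 = 262.7 rad/s
τ = P_out/ω = 19247/262.7 = 73.27 N·m
In lb·ft: 73.27/1.356 = 54 lb·ft

54 lb·ft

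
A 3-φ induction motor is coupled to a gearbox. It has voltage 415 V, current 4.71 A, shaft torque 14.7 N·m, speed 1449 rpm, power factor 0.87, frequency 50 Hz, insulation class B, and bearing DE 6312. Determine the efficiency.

ω = 2π × 1449/60 = 151.7 rad/s; P_out = τω = 14.7 × 151.7 = 2230 W
P_in = √3·V_L·I_L·cosφ = 1.732 × 415 × 4.71 × 0.87 = 2945 W
η = P_out / P_in = 2230 / 2945 = 0.757 = 75.7%

75.7 %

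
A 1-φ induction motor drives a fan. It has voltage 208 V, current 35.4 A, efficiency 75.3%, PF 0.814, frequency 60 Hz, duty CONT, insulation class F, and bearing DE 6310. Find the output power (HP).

P_in = V·I·cosφ = 208 × 35.4 × 0.814 = 5994 W
P_out = η·P_in = 0.753 × 5994 = 4513 W
= 4513/746 = 6.05 HP

6.05 HP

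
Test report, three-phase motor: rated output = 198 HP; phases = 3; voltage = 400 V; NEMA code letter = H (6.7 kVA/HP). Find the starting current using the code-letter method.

1910 A

S_LR = 6.7 × 198 = 1326.6 kVA
I_LR = S_LR/(√3·V_L) = 1326600/(1.732×400) = 1910 A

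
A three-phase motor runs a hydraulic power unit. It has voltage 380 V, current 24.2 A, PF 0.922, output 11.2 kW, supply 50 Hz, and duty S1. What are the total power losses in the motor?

3.49 kW

P_in = √3·V·I·cosφ = 1.732×380×24.2×0.922 = 14685 W
P_out = 11200 W
Losses = P_in − P_out = 14685 − 11200 = 3485 W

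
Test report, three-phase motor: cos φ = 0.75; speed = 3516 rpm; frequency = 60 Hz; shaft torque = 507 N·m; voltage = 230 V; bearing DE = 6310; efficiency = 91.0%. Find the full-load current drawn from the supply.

ω = 2π×3516/60 = 368.2 rad/s; P_out = τω = 507 × 368.2 = 186677 W
P_in = P_out / η = 186677 / 0.910 = 205140 W
I_L = P_in / (√3·V_L·cosφ) = 205140 / (1.732 × 230 × 0.75) = 687 A

687 A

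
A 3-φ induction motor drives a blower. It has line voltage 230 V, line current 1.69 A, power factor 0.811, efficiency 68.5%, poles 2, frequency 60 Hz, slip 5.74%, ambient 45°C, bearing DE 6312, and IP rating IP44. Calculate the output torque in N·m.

1.05 N·m

P_in = √3·V·I·cosφ = 1.732 × 230 × 1.69 × 0.811 = 546 W
P_out = η·P_in = 0.685 × 546 = 374 W
n_s = 120×60/2 = 3600 rpm; n = 3600×(1−0.0574) = 3393 rpm
ω = 2π×3393/60 = 355.3 rad/s
τ = P_out/ω = 374/355.3 = 1.05 N·m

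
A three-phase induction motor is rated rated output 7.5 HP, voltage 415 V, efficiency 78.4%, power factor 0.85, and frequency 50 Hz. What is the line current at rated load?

P_out = 7.5 × 746 = 5595 W
P_in = P_out / η = 5595 / 0.784 = 7136 W
I_L = P_in / (√3·V_L·cosφ) = 7136 / (1.732 × 415 × 0.85) = 11.7 A

11.7 A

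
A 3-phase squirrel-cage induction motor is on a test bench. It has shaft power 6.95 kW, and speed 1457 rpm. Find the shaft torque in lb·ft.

33.6 lb·ft

ω = 2π × 1457/60 = 152.6 rad/s
τ = P/ω = 6950/152.6 = 45.54 N·m
In lb·ft: 45.54/1.356 = 33.6 lb·ft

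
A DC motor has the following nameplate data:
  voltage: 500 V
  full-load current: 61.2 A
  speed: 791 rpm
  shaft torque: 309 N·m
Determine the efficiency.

83.6 %

ω = 2π × 791/60 = 82.83 rad/s; P_out = τω = 309 × 82.83 = 25594 W
P_in = V·I = 500 × 61.2 = 30600 W
η = P_out / P_in = 25594 / 30600 = 0.836 = 83.6%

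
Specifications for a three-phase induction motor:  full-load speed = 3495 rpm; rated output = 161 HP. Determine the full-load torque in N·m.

328 N·m

P_out = 161 × 746 = 120106 W
ω = 2π × 3495/60 = 366 rad/s
τ = P_out/ω = 120106/366 = 328 N·m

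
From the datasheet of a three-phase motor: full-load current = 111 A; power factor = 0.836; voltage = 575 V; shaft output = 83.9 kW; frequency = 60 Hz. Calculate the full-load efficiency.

P_out = 83.9 kW = 83900 W
P_in = √3·V_L·I_L·cosφ = 1.732 × 575 × 111 × 0.836 = 92416 W
η = P_out / P_in = 83900 / 92416 = 0.908 = 90.8%

90.8 %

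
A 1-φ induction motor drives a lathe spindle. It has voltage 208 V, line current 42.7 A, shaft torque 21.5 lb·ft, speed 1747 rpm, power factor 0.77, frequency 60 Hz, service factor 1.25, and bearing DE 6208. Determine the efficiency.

τ = 21.5 lb·ft × 1.356 = 29.15 N·m
ω = 2π × 1747/60 = 182.9 rad/s; P_out = τω = 29.15 × 182.9 = 5332 W
P_in = V·I·cosφ = 208 × 42.7 × 0.77 = 6839 W
η = P_out / P_in = 5332 / 6839 = 0.780 = 78.0%

78.0 %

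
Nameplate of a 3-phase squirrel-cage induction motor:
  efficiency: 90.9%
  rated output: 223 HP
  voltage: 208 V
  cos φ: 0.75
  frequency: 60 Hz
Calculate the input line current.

P_out = 223 × 746 = 166358 W
P_in = P_out / η = 166358 / 0.909 = 183012 W
I_L = P_in / (√3·V_L·cosφ) = 183012 / (1.732 × 208 × 0.75) = 677 A

677 A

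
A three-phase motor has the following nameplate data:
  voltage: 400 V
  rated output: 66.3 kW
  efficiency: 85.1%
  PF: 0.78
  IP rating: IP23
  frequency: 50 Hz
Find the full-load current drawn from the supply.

P_out = 66.3 kW = 66300 W
P_in = P_out / η = 66300 / 0.851 = 77908 W
I_L = P_in / (√3·V_L·cosφ) = 77908 / (1.732 × 400 × 0.78) = 144 A

144 A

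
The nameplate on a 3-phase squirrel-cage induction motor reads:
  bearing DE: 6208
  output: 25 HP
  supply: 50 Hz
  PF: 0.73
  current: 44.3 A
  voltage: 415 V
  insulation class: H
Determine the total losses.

4.6 kW

P_in = √3·V·I·cosφ = 1.732×415×44.3×0.73 = 23245 W
P_out = 25×746 = 18650 W
Losses = P_in − P_out = 23245 − 18650 = 4595 W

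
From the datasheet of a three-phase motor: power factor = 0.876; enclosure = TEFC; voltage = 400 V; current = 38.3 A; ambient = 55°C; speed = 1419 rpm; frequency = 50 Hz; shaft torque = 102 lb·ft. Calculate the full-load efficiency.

τ = 102 lb·ft × 1.356 = 138.3 N·m
ω = 2π × 1419/60 = 148.6 rad/s; P_out = τω = 138.3 × 148.6 = 20551 W
P_in = √3·V_L·I_L·cosφ = 1.732 × 400 × 38.3 × 0.876 = 23244 W
η = P_out / P_in = 20551 / 23244 = 0.884 = 88.4%

88.4 %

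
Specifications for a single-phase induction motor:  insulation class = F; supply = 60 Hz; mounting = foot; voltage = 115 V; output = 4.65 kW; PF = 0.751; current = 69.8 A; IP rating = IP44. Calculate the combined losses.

1380 W

P_in = V·I·cosφ = 115×69.8×0.751 = 6028 W
P_out = 4650 W
Losses = P_in − P_out = 6028 − 4650 = 1378 W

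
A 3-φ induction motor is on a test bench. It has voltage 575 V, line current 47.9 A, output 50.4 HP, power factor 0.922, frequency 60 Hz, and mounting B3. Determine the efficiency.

85.5 %

P_out = 50.4 × 746 = 37598 W
P_in = √3·V_L·I_L·cosφ = 1.732 × 575 × 47.9 × 0.922 = 43983 W
η = P_out / P_in = 37598 / 43983 = 0.855 = 85.5%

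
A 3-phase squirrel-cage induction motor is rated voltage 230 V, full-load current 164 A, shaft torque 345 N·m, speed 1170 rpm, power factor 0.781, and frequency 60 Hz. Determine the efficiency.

82.8 %

ω = 2π × 1170/60 = 122.5 rad/s; P_out = τω = 345 × 122.5 = 42263 W
P_in = √3·V_L·I_L·cosφ = 1.732 × 230 × 164 × 0.781 = 51024 W
η = P_out / P_in = 42263 / 51024 = 0.828 = 82.8%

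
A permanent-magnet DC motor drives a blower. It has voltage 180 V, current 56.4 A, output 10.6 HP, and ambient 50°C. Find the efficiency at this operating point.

P_out = 10.6 × 746 = 7908 W
P_in = V·I = 180 × 56.4 = 10152 W
η = P_out / P_in = 7908 / 10152 = 0.779 = 77.9%

77.9 %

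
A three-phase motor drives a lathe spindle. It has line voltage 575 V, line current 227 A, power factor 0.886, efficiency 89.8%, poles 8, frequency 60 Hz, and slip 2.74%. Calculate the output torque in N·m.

P_in = √3·V·I·cosφ = 1.732 × 575 × 227 × 0.886 = 200297 W
P_out = η·P_in = 0.898 × 200297 = 179867 W
n_s = 120×60/8 = 900 rpm; n = 900×(1−0.0274) = 875 rpm
ω = 2π×875/60 = 91.63 rad/s
τ = P_out/ω = 179867/91.63 = 1960 N·m

1960 N·m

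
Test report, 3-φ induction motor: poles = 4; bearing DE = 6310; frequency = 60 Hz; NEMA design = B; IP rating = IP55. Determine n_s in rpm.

1800 rpm

n_s = 120f/p = 120×60/4 = 1800 rpm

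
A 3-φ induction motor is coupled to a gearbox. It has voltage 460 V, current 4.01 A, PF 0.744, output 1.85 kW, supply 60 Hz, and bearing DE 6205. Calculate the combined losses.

527 W

P_in = √3·V·I·cosφ = 1.732×460×4.01×0.744 = 2377 W
P_out = 1850 W
Losses = P_in − P_out = 2377 − 1850 = 527 W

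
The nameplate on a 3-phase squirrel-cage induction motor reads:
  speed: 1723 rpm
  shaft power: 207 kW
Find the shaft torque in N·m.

ω = 2π × 1723/60 = 180.4 rad/s
τ = P/ω = 207000/180.4 = 1150 N·m

1150 N·m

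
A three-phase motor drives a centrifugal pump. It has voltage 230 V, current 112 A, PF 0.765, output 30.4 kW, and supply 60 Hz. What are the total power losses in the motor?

P_in = √3·V·I·cosφ = 1.732×230×112×0.765 = 34131 W
P_out = 30400 W
Losses = P_in − P_out = 34131 − 30400 = 3731 W

3.73 kW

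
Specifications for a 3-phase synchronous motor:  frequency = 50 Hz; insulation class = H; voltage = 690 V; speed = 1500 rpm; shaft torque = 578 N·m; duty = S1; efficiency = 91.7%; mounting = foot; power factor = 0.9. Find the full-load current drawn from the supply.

ω = 2π×1500/60 = 157.1 rad/s; P_out = τω = 578 × 157.1 = 90804 W
P_in = P_out / η = 90804 / 0.917 = 99023 W
I_L = P_in / (√3·V_L·cosφ) = 99023 / (1.732 × 690 × 0.9) = 92.1 A

92.1 A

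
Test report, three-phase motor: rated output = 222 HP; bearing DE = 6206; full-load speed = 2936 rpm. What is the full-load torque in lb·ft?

397 lb·ft

P_out = 222 × 746 = 165612 W
ω = 2π × 2936/60 = 307.5 rad/s
τ = P_out/ω = 165612/307.5 = 538.6 N·m
In lb·ft: 538.6/1.356 = 397 lb·ft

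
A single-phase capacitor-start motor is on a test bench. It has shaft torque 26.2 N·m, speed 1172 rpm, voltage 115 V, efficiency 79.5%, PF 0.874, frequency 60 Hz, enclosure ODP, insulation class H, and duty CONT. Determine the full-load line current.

ω = 2π×1172/60 = 122.7 rad/s; P_out = τω = 26.2 × 122.7 = 3215 W
P_in = P_out / η = 3215 / 0.795 = 4044 W
I = P_in / (V·cosφ) = 4044 / (115 × 0.874) = 40.2 A

40.2 A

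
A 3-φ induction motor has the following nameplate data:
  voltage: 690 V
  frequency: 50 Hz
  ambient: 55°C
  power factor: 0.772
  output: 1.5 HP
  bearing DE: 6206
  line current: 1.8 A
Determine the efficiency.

67.4 %

P_out = 1.5 × 746 = 1119 W
P_in = √3·V_L·I_L·cosφ = 1.732 × 690 × 1.8 × 0.772 = 1661 W
η = P_out / P_in = 1119 / 1661 = 0.674 = 67.4%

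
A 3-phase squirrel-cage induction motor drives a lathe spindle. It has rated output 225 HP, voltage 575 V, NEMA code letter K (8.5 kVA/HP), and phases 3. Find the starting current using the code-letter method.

1920 A

S_LR = 8.5 × 225 = 1912.5 kVA
I_LR = S_LR/(√3·V_L) = 1912500/(1.732×575) = 1920 A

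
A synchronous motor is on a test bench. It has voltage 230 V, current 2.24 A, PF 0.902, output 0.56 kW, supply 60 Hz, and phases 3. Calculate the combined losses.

P_in = √3·V·I·cosφ = 1.732×230×2.24×0.902 = 805 W
P_out = 560 W
Losses = P_in − P_out = 805 − 560 = 245 W

245 W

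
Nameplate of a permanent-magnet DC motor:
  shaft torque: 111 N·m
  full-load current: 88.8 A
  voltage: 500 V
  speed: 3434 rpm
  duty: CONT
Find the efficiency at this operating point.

ω = 2π × 3434/60 = 359.6 rad/s; P_out = τω = 111 × 359.6 = 39916 W
P_in = V·I = 500 × 88.8 = 44400 W
η = P_out / P_in = 39916 / 44400 = 0.899 = 89.9%

89.9 %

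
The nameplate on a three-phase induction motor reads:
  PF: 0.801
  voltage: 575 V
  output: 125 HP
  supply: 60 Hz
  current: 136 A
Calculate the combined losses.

P_in = √3·V·I·cosφ = 1.732×575×136×0.801 = 108489 W
P_out = 125×746 = 93250 W
Losses = P_in − P_out = 108489 − 93250 = 15239 W

15.2 kW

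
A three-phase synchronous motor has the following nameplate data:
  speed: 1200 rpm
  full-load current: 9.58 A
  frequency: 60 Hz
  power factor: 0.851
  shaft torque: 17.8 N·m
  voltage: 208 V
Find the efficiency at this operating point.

76.2 %

ω = 2π × 1200/60 = 125.7 rad/s; P_out = τω = 17.8 × 125.7 = 2237 W
P_in = √3·V_L·I_L·cosφ = 1.732 × 208 × 9.58 × 0.851 = 2937 W
η = P_out / P_in = 2237 / 2937 = 0.762 = 76.2%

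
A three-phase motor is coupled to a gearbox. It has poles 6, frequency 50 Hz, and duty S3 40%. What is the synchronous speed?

n_s = 120f/p = 120×50/6 = 1000 rpm

1000 rpm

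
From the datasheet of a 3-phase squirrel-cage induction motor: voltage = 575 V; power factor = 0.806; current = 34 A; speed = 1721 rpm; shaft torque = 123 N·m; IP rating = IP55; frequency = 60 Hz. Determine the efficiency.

81.2 %

ω = 2π × 1721/60 = 180.2 rad/s; P_out = τω = 123 × 180.2 = 22165 W
P_in = √3·V_L·I_L·cosφ = 1.732 × 575 × 34 × 0.806 = 27292 W
η = P_out / P_in = 22165 / 27292 = 0.812 = 81.2%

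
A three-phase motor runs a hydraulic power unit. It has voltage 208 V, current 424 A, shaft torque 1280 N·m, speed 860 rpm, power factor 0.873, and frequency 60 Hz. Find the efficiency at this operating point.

86.4 %

ω = 2π × 860/60 = 90.06 rad/s; P_out = τω = 1280 × 90.06 = 115277 W
P_in = √3·V_L·I_L·cosφ = 1.732 × 208 × 424 × 0.873 = 133349 W
η = P_out / P_in = 115277 / 133349 = 0.864 = 86.4%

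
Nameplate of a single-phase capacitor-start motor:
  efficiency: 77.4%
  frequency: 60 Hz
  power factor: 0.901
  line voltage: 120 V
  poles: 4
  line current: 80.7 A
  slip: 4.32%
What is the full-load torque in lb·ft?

27.6 lb·ft

P_in = V·I·cosφ = 120 × 80.7 × 0.901 = 8725 W
P_out = η·P_in = 0.774 × 8725 = 6753 W
n_s = 120×60/4 = 1800 rpm; n = 1800×(1−0.0432) = 1722 rpm
ω = 2π×1722/60 = 180.3 rad/s
τ = P_out/ω = 6753/180.3 = 37.45 N·m
In lb·ft: 37.45/1.356 = 27.6 lb·ft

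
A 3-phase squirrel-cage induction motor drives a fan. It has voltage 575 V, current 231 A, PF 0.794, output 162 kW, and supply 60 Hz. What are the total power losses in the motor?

P_in = √3·V·I·cosφ = 1.732×575×231×0.794 = 182662 W
P_out = 162000 W
Losses = P_in − P_out = 182662 − 162000 = 20662 W

20700 W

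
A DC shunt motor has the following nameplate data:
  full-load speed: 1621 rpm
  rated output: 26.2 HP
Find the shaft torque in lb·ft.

P_out = 26.2 × 746 = 19545 W
ω = 2π × 1621/60 = 169.8 rad/s
τ = P_out/ω = 19545/169.8 = 115.1 N·m
In lb·ft: 115.1/1.356 = 84.9 lb·ft

84.9 lb·ft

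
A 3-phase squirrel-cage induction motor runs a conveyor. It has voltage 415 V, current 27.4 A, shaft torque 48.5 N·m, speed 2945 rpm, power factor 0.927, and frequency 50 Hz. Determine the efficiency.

81.9 %

ω = 2π × 2945/60 = 308.4 rad/s; P_out = τω = 48.5 × 308.4 = 14957 W
P_in = √3·V_L·I_L·cosφ = 1.732 × 415 × 27.4 × 0.927 = 18257 W
η = P_out / P_in = 14957 / 18257 = 0.819 = 81.9%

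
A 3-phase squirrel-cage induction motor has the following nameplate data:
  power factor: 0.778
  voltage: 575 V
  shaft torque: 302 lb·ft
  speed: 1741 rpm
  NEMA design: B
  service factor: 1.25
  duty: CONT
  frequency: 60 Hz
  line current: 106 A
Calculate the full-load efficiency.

90.9 %

τ = 302 lb·ft × 1.356 = 409.5 N·m
ω = 2π × 1741/60 = 182.3 rad/s; P_out = τω = 409.5 × 182.3 = 74652 W
P_in = √3·V_L·I_L·cosφ = 1.732 × 575 × 106 × 0.778 = 82130 W
η = P_out / P_in = 74652 / 82130 = 0.909 = 90.9%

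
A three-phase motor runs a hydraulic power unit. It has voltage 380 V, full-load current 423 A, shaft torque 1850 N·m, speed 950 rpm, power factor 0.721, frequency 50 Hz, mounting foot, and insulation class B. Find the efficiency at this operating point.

91.7 %

ω = 2π × 950/60 = 99.48 rad/s; P_out = τω = 1850 × 99.48 = 184038 W
P_in = √3·V_L·I_L·cosφ = 1.732 × 380 × 423 × 0.721 = 200728 W
η = P_out / P_in = 184038 / 200728 = 0.917 = 91.7%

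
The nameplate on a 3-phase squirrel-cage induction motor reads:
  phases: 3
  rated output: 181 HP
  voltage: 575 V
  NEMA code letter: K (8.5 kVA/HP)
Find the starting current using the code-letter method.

S_LR = 8.5 × 181 = 1538.5 kVA
I_LR = S_LR/(√3·V_L) = 1538500/(1.732×575) = 1540 A

1540 A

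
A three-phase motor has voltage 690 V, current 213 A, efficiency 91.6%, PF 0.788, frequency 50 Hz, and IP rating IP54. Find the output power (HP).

P_in = √3·V·I·cosφ = 1.732 × 690 × 213 × 0.788 = 200587 W
P_out = η·P_in = 0.916 × 200587 = 183738 W
= 183738/746 = 246 HP

246 HP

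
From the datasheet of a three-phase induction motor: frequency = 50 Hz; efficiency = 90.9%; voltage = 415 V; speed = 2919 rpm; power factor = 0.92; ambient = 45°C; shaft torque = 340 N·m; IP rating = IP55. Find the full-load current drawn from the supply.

ω = 2π×2919/60 = 305.7 rad/s; P_out = τω = 340 × 305.7 = 103938 W
P_in = P_out / η = 103938 / 0.909 = 114343 W
I_L = P_in / (√3·V_L·cosφ) = 114343 / (1.732 × 415 × 0.92) = 173 A

173 A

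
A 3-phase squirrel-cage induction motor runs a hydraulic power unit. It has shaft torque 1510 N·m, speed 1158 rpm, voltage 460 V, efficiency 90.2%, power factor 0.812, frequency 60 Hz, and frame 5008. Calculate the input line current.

ω = 2π×1158/60 = 121.3 rad/s; P_out = τω = 1510 × 121.3 = 183163 W
P_in = P_out / η = 183163 / 0.902 = 203063 W
I_L = P_in / (√3·V_L·cosφ) = 203063 / (1.732 × 460 × 0.812) = 314 A

314 A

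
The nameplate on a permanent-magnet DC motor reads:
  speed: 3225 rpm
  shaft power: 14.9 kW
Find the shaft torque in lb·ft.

ω = 2π × 3225/60 = 337.7 rad/s
τ = P/ω = 14900/337.7 = 44.12 N·m
In lb·ft: 44.12/1.356 = 32.5 lb·ft

32.5 lb·ft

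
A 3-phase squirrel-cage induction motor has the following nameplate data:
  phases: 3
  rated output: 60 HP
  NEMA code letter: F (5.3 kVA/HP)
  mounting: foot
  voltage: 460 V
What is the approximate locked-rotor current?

S_LR = 5.3 × 60 = 318 kVA
I_LR = S_LR/(√3·V_L) = 318000/(1.732×460) = 399 A

399 A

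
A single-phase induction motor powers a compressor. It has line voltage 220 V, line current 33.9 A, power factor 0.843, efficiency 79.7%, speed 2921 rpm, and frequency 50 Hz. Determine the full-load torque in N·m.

16.4 N·m

P_in = V·I·cosφ = 220 × 33.9 × 0.843 = 6287 W
P_out = η·P_in = 0.797 × 6287 = 5011 W
n = 2921 rpm
ω = 2π×2921/60 = 305.9 rad/s
τ = P_out/ω = 5011/305.9 = 16.4 N·m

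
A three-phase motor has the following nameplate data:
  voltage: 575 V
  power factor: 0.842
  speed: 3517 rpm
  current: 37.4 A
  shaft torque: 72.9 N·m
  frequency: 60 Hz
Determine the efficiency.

85.6 %

ω = 2π × 3517/60 = 368.3 rad/s; P_out = τω = 72.9 × 368.3 = 26849 W
P_in = √3·V_L·I_L·cosφ = 1.732 × 575 × 37.4 × 0.842 = 31362 W
η = P_out / P_in = 26849 / 31362 = 0.856 = 85.6%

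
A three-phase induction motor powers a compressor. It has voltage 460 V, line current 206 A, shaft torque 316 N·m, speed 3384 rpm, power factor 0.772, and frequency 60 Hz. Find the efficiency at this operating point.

88.4 %

ω = 2π × 3384/60 = 354.4 rad/s; P_out = τω = 316 × 354.4 = 111990 W
P_in = √3·V_L·I_L·cosφ = 1.732 × 460 × 206 × 0.772 = 126704 W
η = P_out / P_in = 111990 / 126704 = 0.884 = 88.4%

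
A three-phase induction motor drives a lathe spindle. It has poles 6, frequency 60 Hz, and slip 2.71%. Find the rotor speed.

n_s = 120f/p = 120×60/6 = 1200 rpm
n = n_s(1 − s) = 1200 × (1 − 0.0271) = 1167 rpm

1167 rpm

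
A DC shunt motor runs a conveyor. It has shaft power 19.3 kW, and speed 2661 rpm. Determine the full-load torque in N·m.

69.3 N·m

ω = 2π × 2661/60 = 278.7 rad/s
τ = P/ω = 19300/278.7 = 69.3 N·m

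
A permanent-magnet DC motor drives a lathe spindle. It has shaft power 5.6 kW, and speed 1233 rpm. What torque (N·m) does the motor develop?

ω = 2π × 1233/60 = 129.1 rad/s
τ = P/ω = 5600/129.1 = 43.4 N·m

43.4 N·m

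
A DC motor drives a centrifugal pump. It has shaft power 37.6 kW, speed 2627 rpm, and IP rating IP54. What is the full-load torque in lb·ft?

101 lb·ft

ω = 2π × 2627/60 = 275.1 rad/s
τ = P/ω = 37600/275.1 = 136.7 N·m
In lb·ft: 136.7/1.356 = 101 lb·ft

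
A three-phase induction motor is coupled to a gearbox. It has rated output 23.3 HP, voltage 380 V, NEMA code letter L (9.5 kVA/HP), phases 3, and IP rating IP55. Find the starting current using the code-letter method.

336 A

S_LR = 9.5 × 23.3 = 221.35 kVA
I_LR = S_LR/(√3·V_L) = 221350/(1.732×380) = 336 A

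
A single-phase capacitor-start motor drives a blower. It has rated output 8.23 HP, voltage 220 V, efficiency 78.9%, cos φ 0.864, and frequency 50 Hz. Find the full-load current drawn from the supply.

P_out = 8.23 × 746 = 6140 W
P_in = P_out / η = 6140 / 0.789 = 7782 W
I = P_in / (V·cosφ) = 7782 / (220 × 0.864) = 40.9 A

40.9 A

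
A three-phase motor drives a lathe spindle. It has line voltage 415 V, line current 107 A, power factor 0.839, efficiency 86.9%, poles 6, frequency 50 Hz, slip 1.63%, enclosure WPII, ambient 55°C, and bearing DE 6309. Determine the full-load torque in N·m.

P_in = √3·V·I·cosφ = 1.732 × 415 × 107 × 0.839 = 64527 W
P_out = η·P_in = 0.869 × 64527 = 56074 W
n_s = 120×50/6 = 1000 rpm; n = 1000×(1−0.0163) = 984 rpm
ω = 2π×984/60 = 103 rad/s
τ = P_out/ω = 56074/103 = 544 N·m

544 N·m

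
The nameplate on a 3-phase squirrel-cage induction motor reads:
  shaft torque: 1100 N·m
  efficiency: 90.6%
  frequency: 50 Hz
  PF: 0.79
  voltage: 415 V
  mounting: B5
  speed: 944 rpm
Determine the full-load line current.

ω = 2π×944/60 = 98.86 rad/s; P_out = τω = 1100 × 98.86 = 108746 W
P_in = P_out / η = 108746 / 0.906 = 120029 W
I_L = P_in / (√3·V_L·cosφ) = 120029 / (1.732 × 415 × 0.79) = 211 A

211 A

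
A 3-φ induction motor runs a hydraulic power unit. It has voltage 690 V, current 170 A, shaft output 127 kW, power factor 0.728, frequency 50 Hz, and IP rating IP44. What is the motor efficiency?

P_out = 127 kW = 127000 W
P_in = √3·V_L·I_L·cosφ = 1.732 × 690 × 170 × 0.728 = 147903 W
η = P_out / P_in = 127000 / 147903 = 0.859 = 85.9%

85.9 %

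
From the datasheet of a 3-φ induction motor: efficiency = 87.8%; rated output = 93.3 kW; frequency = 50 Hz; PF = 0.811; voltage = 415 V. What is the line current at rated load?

182 A

P_out = 93.3 kW = 93300 W
P_in = P_out / η = 93300 / 0.878 = 106264 W
I_L = P_in / (√3·V_L·cosφ) = 106264 / (1.732 × 415 × 0.811) = 182 A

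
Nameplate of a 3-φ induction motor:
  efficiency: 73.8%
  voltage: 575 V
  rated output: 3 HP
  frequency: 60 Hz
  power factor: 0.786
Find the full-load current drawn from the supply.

3.87 A

P_out = 3 × 746 = 2238 W
P_in = P_out / η = 2238 / 0.738 = 3033 W
I_L = P_in / (√3·V_L·cosφ) = 3033 / (1.732 × 575 × 0.786) = 3.87 A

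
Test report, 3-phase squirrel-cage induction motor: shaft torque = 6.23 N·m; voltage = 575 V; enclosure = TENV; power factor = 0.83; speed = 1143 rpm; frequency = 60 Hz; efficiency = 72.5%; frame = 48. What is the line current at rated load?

ω = 2π×1143/60 = 119.7 rad/s; P_out = τω = 6.23 × 119.7 = 746 W
P_in = P_out / η = 746 / 0.725 = 1029 W
I_L = P_in / (√3·V_L·cosφ) = 1029 / (1.732 × 575 × 0.83) = 1.24 A

1.24 A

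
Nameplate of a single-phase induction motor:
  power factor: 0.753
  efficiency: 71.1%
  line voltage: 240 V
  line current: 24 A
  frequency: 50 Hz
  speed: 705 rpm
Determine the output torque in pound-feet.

30.8 lb·ft

P_in = V·I·cosφ = 240 × 24 × 0.753 = 4337 W
P_out = η·P_in = 0.711 × 4337 = 3084 W
n = 705 rpm
ω = 2π×705/60 = 73.83 rad/s
τ = P_out/ω = 3084/73.83 = 41.77 N·m
In lb·ft: 41.77/1.356 = 30.8 lb·ft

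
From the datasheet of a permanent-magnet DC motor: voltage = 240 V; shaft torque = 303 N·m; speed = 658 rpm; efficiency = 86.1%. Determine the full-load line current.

ω = 2π×658/60 = 68.91 rad/s; P_out = τω = 303 × 68.91 = 20880 W
P_in = P_out / η = 20880 / 0.861 = 24251 W
I = P_in / V = 24251 / 240 = 101 A

101 A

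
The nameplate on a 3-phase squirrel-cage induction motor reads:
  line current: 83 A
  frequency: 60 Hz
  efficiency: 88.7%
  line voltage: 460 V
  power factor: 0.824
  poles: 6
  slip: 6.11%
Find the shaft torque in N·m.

410 N·m

P_in = √3·V·I·cosφ = 1.732 × 460 × 83 × 0.824 = 54489 W
P_out = η·P_in = 0.887 × 54489 = 48332 W
n_s = 120×60/6 = 1200 rpm; n = 1200×(1−0.0611) = 1127 rpm
ω = 2π×1127/60 = 118 rad/s
τ = P_out/ω = 48332/118 = 410 N·m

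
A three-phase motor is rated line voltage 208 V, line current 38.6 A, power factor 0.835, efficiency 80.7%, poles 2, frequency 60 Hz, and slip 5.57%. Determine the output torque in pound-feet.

19.4 lb·ft

P_in = √3·V·I·cosφ = 1.732 × 208 × 38.6 × 0.835 = 11611 W
P_out = η·P_in = 0.807 × 11611 = 9370 W
n_s = 120×60/2 = 3600 rpm; n = 3600×(1−0.0557) = 3399 rpm
ω = 2π×3399/60 = 355.9 rad/s
τ = P_out/ω = 9370/355.9 = 26.33 N·m
In lb·ft: 26.33/1.356 = 19.4 lb·ft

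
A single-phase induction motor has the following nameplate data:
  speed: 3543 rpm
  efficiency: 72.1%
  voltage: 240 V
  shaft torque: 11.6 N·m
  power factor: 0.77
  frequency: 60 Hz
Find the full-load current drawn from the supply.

32.3 A

ω = 2π×3543/60 = 371 rad/s; P_out = τω = 11.6 × 371 = 4304 W
P_in = P_out / η = 4304 / 0.721 = 5969 W
I = P_in / (V·cosφ) = 5969 / (240 × 0.77) = 32.3 A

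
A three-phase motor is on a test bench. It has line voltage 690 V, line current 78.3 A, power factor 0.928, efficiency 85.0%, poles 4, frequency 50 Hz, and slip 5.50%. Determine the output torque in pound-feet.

P_in = √3·V·I·cosφ = 1.732 × 690 × 78.3 × 0.928 = 86837 W
P_out = η·P_in = 0.85 × 86837 = 73811 W
n_s = 120×50/4 = 1500 rpm; n = 1500×(1−0.055) = 1418 rpm
ω = 2π×1418/60 = 148.5 rad/s
τ = P_out/ω = 73811/148.5 = 497 N·m
In lb·ft: 497/1.356 = 367 lb·ft

367 lb·ft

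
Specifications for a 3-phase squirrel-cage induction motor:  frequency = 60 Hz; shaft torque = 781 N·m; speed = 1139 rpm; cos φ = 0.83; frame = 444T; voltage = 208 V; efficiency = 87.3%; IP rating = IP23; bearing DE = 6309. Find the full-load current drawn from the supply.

ω = 2π×1139/60 = 119.3 rad/s; P_out = τω = 781 × 119.3 = 93173 W
P_in = P_out / η = 93173 / 0.873 = 106727 W
I_L = P_in / (√3·V_L·cosφ) = 106727 / (1.732 × 208 × 0.83) = 357 A

357 A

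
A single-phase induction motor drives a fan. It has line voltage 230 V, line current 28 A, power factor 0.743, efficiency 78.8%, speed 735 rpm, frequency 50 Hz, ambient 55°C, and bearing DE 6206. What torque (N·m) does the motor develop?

P_in = V·I·cosφ = 230 × 28 × 0.743 = 4785 W
P_out = η·P_in = 0.788 × 4785 = 3771 W
n = 735 rpm
ω = 2π×735/60 = 76.97 rad/s
τ = P_out/ω = 3771/76.97 = 49 N·m

49 N·m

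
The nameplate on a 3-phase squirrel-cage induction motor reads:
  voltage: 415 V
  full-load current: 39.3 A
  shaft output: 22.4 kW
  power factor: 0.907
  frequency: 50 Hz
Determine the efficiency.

P_out = 22.4 kW = 22400 W
P_in = √3·V_L·I_L·cosφ = 1.732 × 415 × 39.3 × 0.907 = 25621 W
η = P_out / P_in = 22400 / 25621 = 0.874 = 87.4%

87.4 %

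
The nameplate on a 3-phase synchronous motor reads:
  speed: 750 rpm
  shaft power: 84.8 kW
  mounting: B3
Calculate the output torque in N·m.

1080 N·m

ω = 2π × 750/60 = 78.54 rad/s
τ = P/ω = 84800/78.54 = 1080 N·m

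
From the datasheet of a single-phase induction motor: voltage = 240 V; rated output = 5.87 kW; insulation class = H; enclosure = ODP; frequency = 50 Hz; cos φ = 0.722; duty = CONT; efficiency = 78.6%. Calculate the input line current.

43.1 A

P_out = 5.87 kW = 5870 W
P_in = P_out / η = 5870 / 0.786 = 7468 W
I = P_in / (V·cosφ) = 7468 / (240 × 0.722) = 43.1 A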